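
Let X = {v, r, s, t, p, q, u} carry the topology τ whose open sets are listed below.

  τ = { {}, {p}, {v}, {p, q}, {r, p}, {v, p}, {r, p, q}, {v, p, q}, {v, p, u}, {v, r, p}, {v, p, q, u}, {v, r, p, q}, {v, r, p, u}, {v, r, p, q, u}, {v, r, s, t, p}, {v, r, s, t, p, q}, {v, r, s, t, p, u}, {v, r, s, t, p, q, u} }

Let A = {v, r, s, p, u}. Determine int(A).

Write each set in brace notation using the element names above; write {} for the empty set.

{v, r, p, u}

interior: largest open inside A is {v, r, p, u} (from {}, {p}, {v}, {v, p}, {r, p}, {v, r, p}, {v, p, u}, {v, r, p, u})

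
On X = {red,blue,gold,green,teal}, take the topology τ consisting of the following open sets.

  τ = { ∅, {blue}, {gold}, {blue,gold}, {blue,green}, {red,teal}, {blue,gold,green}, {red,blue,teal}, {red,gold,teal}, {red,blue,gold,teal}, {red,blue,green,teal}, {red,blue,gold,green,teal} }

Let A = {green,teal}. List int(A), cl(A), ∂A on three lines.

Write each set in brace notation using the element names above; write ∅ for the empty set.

open subsets of A: ∅; so int(A) = ∅
closure: X∖int(X∖A) = X∖{blue,gold} = {red,green,teal}
∂A = {red,green,teal} minus ∅ = {red,green,teal}

int(A) = ∅
cl(A)  = {red,green,teal}
∂A     = {red,green,teal}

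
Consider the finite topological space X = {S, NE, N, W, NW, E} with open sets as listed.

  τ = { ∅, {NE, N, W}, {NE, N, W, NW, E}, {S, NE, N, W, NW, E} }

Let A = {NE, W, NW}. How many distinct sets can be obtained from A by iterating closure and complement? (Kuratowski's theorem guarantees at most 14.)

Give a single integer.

complement {S, N, E}; its interior ∅; cl(A) = X∖∅ = {S, NE, N, W, NW, E}
With k = closure, c = complement:
  1. A     = {NE, W, NW}
  2. kA    = {S, NE, N, W, NW, E}
  3. cA    = {S, N, E}
  4. ckA   = ∅
k, c of each give nothing new

4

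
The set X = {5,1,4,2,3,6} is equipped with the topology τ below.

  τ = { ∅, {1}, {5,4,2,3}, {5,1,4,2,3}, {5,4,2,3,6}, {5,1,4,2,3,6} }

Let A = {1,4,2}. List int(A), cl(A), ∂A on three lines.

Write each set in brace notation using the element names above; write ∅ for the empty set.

U open, U⊆A: ∅, {1}. int(A) = ⋃ = {1}
X∖A={5,3,6}, int(X∖A)=∅, hence cl(A)={5,1,4,2,3,6}
∂A: remove int from cl → {5,4,2,3,6}

int(A) = {1}
cl(A)  = {5,1,4,2,3,6}
∂A     = {5,4,2,3,6}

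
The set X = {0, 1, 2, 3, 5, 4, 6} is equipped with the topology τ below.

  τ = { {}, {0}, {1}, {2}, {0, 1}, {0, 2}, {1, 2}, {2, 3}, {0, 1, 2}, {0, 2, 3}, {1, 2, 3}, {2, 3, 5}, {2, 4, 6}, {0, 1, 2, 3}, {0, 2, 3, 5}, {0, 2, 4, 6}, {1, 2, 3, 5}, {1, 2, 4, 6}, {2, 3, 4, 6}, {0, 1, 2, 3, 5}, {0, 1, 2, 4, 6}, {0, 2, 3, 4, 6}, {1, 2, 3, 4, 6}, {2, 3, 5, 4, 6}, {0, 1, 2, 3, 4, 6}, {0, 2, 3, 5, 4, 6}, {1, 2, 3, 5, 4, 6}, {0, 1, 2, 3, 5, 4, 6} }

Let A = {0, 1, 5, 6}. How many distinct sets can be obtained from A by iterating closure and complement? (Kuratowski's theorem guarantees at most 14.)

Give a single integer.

6

closure: X∖int(X∖A) = X∖{2, 3} = {0, 1, 5, 4, 6}
Let k=closure and c=complement:
  1. A     = {0, 1, 5, 6}
  2. kA    = {0, 1, 5, 4, 6}
  3. cA    = {2, 3, 4}
  4. ckA   = {2, 3}
  5. kcA   = {2, 3, 5, 4, 6}
  6. ckcA  = {0, 1}
— saturated at 6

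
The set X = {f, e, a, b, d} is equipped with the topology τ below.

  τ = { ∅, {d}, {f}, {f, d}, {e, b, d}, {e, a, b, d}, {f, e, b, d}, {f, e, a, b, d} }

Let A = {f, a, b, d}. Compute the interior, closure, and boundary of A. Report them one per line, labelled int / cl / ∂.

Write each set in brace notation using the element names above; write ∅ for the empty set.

open subsets of A: ∅, {f}, {d}, {f, d}; so int(A) = {f, d}
closure: X∖int(X∖A) = X∖∅ = {f, e, a, b, d}
∂A = {f, e, a, b, d} minus {f, d} = {e, a, b}

int(A) = {f, d}
cl(A)  = {f, e, a, b, d}
∂A     = {e, a, b}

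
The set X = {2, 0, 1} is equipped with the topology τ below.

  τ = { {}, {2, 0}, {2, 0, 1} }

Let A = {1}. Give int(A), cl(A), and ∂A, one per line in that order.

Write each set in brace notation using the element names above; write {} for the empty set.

U open, U⊆A: {}. int(A) = ⋃ = {}
X∖A={2, 0}, int(X∖A)={2, 0}, hence cl(A)={1}
∂A: remove int from cl → {1}

int(A) = {}
cl(A)  = {1}
∂A     = {1}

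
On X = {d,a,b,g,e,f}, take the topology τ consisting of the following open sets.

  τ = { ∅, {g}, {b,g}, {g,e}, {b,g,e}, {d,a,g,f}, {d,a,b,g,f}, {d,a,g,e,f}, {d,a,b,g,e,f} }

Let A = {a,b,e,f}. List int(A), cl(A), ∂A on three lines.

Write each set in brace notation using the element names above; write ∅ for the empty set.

interior: largest open inside A is ∅ (from ∅)
cl via duality: int({d,g}) = {g}, so X∖{g} = {d,a,b,e,f}
cl∖int = {d,a,b,e,f}

int(A) = ∅
cl(A)  = {d,a,b,e,f}
∂A     = {d,a,b,e,f}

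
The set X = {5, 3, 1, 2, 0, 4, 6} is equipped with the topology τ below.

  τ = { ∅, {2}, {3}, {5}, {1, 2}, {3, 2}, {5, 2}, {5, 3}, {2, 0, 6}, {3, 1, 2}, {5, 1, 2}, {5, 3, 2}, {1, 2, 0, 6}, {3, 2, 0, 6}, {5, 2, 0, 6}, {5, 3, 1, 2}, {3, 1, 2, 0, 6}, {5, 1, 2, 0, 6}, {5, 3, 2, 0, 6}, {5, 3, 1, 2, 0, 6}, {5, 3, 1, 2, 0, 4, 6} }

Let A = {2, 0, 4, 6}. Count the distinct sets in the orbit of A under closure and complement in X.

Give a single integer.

8

cl via duality: int({5, 3, 1}) = {5, 3}, so X∖{5, 3} = {1, 2, 0, 4, 6}
Write k for closure, c for complement:
  1. A     = {2, 0, 4, 6}
  2. kA    = {1, 2, 0, 4, 6}
  3. cA    = {5, 3, 1}
  4. ckA   = {5, 3}
  5. kcA   = {5, 3, 1, 4}
  6. kckA  = {5, 3, 4}
  7. ckcA  = {2, 0, 6}
  8. ckckA = {1, 2, 0, 6}
applying k or c yields no new set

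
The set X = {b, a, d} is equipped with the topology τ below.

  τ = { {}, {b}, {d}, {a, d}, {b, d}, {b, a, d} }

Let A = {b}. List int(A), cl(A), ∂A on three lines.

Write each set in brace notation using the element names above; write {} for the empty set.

interior: largest open inside A is {b} (from {}, {b})
cl via duality: int({a, d}) = {a, d}, so X∖{a, d} = {b}
cl∖int = {}

int(A) = {b}
cl(A)  = {b}
∂A     = {}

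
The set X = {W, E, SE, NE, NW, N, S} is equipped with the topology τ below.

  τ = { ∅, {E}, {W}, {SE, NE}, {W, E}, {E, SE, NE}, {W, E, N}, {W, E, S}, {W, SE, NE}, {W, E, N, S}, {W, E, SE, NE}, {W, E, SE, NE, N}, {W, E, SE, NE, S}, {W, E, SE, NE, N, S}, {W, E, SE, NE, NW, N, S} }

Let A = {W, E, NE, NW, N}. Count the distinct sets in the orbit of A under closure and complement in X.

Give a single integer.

closure: X∖int(X∖A) = X∖∅ = {W, E, SE, NE, NW, N, S}
Let k=closure and c=complement:
  1. A     = {W, E, NE, NW, N}
  2. kA    = {W, E, SE, NE, NW, N, S}
  3. cA    = {SE, S}
  4. ckA   = ∅
  5. kcA   = {SE, NE, NW, S}
  6. ckcA  = {W, E, N}
  7. kckcA = {W, E, NW, N, S}
  8. ckckcA = {SE, NE}
  9. kckckcA = {SE, NE, NW}
  10. ckckckcA = {W, E, N, S}
— saturated at 10

10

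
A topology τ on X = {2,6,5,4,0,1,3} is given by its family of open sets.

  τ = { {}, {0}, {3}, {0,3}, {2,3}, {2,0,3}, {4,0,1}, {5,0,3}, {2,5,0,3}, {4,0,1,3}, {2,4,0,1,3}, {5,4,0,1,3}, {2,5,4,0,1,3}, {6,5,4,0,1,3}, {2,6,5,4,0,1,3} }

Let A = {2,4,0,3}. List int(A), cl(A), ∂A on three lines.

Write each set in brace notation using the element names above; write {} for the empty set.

open subsets of A: {}, {0}, {3}, {0,3}, {2,3}, {2,0,3}; so int(A) = {2,0,3}
closure: X∖int(X∖A) = X∖{} = {2,6,5,4,0,1,3}
∂A = {2,6,5,4,0,1,3} minus {2,0,3} = {6,5,4,1}

int(A) = {2,0,3}
cl(A)  = {2,6,5,4,0,1,3}
∂A     = {6,5,4,1}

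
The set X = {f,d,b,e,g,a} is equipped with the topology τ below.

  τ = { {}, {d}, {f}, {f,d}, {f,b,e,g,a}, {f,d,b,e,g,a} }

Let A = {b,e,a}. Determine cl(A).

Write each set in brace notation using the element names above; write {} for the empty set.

{b,e,g,a}

closure: X∖int(X∖A) = X∖{f,d} = {b,e,g,a}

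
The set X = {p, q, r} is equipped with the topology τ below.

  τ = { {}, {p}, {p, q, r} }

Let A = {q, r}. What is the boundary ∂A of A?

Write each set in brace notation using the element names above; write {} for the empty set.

{q, r}

interior: largest open inside A is {} (from {})
cl via duality: int({p}) = {p}, so X∖{p} = {q, r}
cl∖int = {q, r}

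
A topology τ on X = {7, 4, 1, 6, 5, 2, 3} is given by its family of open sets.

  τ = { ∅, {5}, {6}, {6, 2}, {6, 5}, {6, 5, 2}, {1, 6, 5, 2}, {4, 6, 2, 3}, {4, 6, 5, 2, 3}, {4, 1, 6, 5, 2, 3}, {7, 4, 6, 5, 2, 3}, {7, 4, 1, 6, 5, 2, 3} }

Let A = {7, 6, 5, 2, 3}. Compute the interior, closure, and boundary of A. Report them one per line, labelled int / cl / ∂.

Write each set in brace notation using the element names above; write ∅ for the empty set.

int(A) = {6, 5, 2}
cl(A)  = {7, 4, 1, 6, 5, 2, 3}
∂A     = {7, 4, 1, 3}

open subsets of A: ∅, {6}, {5}, {6, 5}, {6, 2}, {6, 5, 2}; so int(A) = {6, 5, 2}
closure: X∖int(X∖A) = X∖∅ = {7, 4, 1, 6, 5, 2, 3}
∂A = {7, 4, 1, 6, 5, 2, 3} minus {6, 5, 2} = {7, 4, 1, 3}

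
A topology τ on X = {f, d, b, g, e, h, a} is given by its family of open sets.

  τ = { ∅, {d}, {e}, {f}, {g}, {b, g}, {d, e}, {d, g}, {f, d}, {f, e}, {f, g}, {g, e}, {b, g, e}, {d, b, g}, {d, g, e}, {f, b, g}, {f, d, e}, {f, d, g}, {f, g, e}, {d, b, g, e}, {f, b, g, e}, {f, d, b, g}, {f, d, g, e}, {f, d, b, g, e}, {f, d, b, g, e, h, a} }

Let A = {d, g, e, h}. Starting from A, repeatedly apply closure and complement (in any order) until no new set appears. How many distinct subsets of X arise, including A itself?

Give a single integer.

8

closure: X∖int(X∖A) = X∖{f} = {d, b, g, e, h, a}
Let k=closure and c=complement:
  1. A     = {d, g, e, h}
  2. kA    = {d, b, g, e, h, a}
  3. cA    = {f, b, a}
  4. ckA   = {f}
  5. kcA   = {f, b, h, a}
  6. kckA  = {f, h, a}
  7. ckcA  = {d, g, e}
  8. ckckA = {d, b, g, e}
— saturated at 8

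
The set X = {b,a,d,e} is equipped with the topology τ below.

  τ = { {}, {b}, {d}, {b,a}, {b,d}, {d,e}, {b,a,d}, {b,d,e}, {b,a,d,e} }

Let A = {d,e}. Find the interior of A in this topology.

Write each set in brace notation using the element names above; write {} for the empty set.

{d,e}

opens ⊆ A: {}, {d}, {d,e}; union → int = {d,e}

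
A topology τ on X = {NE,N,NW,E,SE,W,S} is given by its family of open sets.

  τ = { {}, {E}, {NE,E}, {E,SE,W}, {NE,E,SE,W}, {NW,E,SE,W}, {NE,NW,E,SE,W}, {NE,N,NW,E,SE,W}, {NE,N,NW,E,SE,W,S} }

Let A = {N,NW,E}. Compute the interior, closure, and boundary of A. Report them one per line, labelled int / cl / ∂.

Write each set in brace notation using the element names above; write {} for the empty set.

U open, U⊆A: {}, {E}. int(A) = ⋃ = {E}
X∖A={NE,SE,W,S}, int(X∖A)={}, hence cl(A)={NE,N,NW,E,SE,W,S}
∂A: remove int from cl → {NE,N,NW,SE,W,S}

int(A) = {E}
cl(A)  = {NE,N,NW,E,SE,W,S}
∂A     = {NE,N,NW,SE,W,S}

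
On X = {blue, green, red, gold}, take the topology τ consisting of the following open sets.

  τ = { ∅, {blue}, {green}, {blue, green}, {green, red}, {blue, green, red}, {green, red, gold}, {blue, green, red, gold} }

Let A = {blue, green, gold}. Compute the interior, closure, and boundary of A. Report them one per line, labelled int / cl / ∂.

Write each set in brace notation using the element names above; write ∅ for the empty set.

open subsets of A: ∅, {green}, {blue}, {blue, green}; so int(A) = {blue, green}
closure: X∖int(X∖A) = X∖∅ = {blue, green, red, gold}
∂A = {blue, green, red, gold} minus {blue, green} = {red, gold}

int(A) = {blue, green}
cl(A)  = {blue, green, red, gold}
∂A     = {red, gold}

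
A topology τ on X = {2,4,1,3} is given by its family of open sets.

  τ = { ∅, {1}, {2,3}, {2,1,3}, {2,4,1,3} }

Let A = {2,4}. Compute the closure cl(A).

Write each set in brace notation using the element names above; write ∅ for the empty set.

closure: X∖int(X∖A) = X∖{1} = {2,4,3}

{2,4,3}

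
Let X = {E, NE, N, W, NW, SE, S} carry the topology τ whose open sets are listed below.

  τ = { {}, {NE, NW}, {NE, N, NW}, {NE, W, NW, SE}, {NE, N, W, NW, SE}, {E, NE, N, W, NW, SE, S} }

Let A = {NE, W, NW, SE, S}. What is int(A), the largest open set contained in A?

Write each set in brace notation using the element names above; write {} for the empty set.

U open, U⊆A: {}, {NE, NW}, {NE, W, NW, SE}. int(A) = ⋃ = {NE, W, NW, SE}

{NE, W, NW, SE}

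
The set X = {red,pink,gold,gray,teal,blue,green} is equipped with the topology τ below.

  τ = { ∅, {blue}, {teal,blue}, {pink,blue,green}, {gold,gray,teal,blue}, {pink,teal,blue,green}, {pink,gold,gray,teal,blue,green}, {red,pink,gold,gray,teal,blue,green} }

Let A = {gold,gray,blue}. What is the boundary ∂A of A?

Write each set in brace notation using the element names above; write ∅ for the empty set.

{red,pink,gold,gray,teal,green}

interior: largest open inside A is {blue} (from ∅, {blue})
cl via duality: int({red,pink,teal,green}) = ∅, so X∖∅ = {red,pink,gold,gray,teal,blue,green}
cl∖int = {red,pink,gold,gray,teal,green}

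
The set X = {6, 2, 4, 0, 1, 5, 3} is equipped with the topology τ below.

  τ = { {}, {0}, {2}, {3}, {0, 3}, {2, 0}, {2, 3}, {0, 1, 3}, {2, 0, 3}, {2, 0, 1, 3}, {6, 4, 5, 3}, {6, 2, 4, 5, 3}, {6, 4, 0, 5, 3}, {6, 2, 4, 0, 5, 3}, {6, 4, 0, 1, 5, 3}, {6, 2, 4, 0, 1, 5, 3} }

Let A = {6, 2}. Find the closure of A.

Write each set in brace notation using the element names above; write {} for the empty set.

X∖A={4, 0, 1, 5, 3}, int(X∖A)={0, 1, 3}, hence cl(A)={6, 2, 4, 5}

{6, 2, 4, 5}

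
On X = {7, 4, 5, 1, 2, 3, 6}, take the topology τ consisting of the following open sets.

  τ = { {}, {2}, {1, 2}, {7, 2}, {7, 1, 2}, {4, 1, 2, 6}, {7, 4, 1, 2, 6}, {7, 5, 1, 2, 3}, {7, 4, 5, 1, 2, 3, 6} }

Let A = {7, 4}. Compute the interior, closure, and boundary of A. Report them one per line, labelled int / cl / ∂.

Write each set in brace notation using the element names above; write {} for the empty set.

open subsets of A: {}; so int(A) = {}
closure: X∖int(X∖A) = X∖{1, 2} = {7, 4, 5, 3, 6}
∂A = {7, 4, 5, 3, 6} minus {} = {7, 4, 5, 3, 6}

int(A) = {}
cl(A)  = {7, 4, 5, 3, 6}
∂A     = {7, 4, 5, 3, 6}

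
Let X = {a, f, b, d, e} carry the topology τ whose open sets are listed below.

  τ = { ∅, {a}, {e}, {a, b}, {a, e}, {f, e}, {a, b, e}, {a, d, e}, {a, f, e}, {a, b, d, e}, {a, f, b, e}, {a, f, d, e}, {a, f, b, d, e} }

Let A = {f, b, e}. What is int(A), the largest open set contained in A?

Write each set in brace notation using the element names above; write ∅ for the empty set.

open subsets of A: ∅, {e}, {f, e}; so int(A) = {f, e}

{f, e}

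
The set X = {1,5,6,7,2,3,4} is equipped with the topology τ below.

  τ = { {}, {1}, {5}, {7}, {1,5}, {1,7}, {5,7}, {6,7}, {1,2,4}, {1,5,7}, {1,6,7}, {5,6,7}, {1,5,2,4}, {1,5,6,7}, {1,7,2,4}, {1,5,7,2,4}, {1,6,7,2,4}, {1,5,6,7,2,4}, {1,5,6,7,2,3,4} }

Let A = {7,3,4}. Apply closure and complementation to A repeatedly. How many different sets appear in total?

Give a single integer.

10

complement {1,5,6,2}; its interior {1,5}; cl(A) = X∖{1,5} = {6,7,2,3,4}
With k = closure, c = complement:
  1. A     = {7,3,4}
  2. kA    = {6,7,2,3,4}
  3. cA    = {1,5,6,2}
  4. ckA   = {1,5}
  5. kcA   = {1,5,6,2,3,4}
  6. kckA  = {1,5,2,3,4}
  7. ckcA  = {7}
  8. ckckA = {6,7}
  9. kckcA = {6,7,3}
  10. ckckcA = {1,5,2,4}
k, c of each give nothing new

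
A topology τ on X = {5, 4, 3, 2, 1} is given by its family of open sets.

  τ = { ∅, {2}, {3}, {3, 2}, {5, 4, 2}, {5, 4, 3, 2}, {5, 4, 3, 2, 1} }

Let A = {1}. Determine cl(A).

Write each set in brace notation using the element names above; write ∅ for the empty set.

{1}

complement {5, 4, 3, 2}; its interior {5, 4, 3, 2}; cl(A) = X∖{5, 4, 3, 2} = {1}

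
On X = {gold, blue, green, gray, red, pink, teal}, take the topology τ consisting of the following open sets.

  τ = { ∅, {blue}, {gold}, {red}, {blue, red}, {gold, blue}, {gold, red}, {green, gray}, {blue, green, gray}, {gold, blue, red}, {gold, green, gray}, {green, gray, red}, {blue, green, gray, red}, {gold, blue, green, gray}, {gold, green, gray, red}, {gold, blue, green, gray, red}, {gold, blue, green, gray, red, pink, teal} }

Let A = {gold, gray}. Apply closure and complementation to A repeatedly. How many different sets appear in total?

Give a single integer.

10

X∖A={blue, green, red, pink, teal}, int(X∖A)={blue, red}, hence cl(A)={gold, green, gray, pink, teal}
Orbit (k=closure, c=complement):
  1. A     = {gold, gray}
  2. kA    = {gold, green, gray, pink, teal}
  3. cA    = {blue, green, red, pink, teal}
  4. ckA   = {blue, red}
  5. kcA   = {blue, green, gray, red, pink, teal}
  6. kckA  = {blue, red, pink, teal}
  7. ckcA  = {gold}
  8. ckckA = {gold, green, gray}
  9. kckcA = {gold, pink, teal}
  10. ckckcA = {blue, green, gray, red}
(closed under both — stop)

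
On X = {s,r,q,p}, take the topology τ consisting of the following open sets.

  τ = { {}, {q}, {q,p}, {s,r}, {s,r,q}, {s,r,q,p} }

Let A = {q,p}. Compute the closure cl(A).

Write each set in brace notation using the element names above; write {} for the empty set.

X∖A={s,r}, int(X∖A)={s,r}, hence cl(A)={q,p}

{q,p}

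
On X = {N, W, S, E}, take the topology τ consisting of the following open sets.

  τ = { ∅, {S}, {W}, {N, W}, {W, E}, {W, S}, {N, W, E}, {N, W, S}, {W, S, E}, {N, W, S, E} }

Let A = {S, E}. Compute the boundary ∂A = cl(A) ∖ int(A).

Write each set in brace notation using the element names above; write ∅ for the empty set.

open subsets of A: ∅, {S}; so int(A) = {S}
closure: X∖int(X∖A) = X∖{N, W} = {S, E}
∂A = {S, E} minus {S} = {E}

{E}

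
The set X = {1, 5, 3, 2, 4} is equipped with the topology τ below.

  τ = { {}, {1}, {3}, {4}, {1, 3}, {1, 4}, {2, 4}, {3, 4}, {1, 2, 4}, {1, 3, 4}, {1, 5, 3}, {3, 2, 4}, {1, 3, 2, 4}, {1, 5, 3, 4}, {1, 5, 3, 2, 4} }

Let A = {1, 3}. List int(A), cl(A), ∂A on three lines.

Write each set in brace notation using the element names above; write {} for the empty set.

opens ⊆ A: {}, {3}, {1}, {1, 3}; union → int = {1, 3}
complement {5, 2, 4}; its interior {2, 4}; cl(A) = X∖{2, 4} = {1, 5, 3}
boundary = {1, 5, 3} ∖ {1, 3} = {5}

int(A) = {1, 3}
cl(A)  = {1, 5, 3}
∂A     = {5}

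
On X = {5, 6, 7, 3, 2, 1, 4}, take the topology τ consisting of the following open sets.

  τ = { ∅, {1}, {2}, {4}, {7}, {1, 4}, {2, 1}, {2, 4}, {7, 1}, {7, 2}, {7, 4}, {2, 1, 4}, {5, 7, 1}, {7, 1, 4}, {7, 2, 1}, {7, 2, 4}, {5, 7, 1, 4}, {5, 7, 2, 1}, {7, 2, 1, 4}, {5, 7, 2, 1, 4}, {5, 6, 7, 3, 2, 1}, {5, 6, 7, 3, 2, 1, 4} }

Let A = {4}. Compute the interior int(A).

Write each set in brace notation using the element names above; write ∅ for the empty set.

{4}

U open, U⊆A: ∅, {4}. int(A) = ⋃ = {4}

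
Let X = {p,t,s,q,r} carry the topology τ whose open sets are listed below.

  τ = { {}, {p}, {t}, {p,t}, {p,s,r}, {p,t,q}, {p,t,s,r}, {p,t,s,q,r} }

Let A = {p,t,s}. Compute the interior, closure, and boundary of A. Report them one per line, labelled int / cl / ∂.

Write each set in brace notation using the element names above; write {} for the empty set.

open subsets of A: {}, {t}, {p}, {p,t}; so int(A) = {p,t}
closure: X∖int(X∖A) = X∖{} = {p,t,s,q,r}
∂A = {p,t,s,q,r} minus {p,t} = {s,q,r}

int(A) = {p,t}
cl(A)  = {p,t,s,q,r}
∂A     = {s,q,r}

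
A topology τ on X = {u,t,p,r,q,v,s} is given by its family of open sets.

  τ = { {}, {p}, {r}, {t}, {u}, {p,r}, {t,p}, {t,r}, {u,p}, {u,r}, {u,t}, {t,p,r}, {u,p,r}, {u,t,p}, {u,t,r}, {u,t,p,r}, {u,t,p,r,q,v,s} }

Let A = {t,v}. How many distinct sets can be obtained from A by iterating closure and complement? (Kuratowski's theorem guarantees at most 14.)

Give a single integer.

6

complement {u,p,r,q,s}; its interior {u,p,r}; cl(A) = X∖{u,p,r} = {t,q,v,s}
With k = closure, c = complement:
  1. A     = {t,v}
  2. kA    = {t,q,v,s}
  3. cA    = {u,p,r,q,s}
  4. ckA   = {u,p,r}
  5. kcA   = {u,p,r,q,v,s}
  6. ckcA  = {t}
k, c of each give nothing new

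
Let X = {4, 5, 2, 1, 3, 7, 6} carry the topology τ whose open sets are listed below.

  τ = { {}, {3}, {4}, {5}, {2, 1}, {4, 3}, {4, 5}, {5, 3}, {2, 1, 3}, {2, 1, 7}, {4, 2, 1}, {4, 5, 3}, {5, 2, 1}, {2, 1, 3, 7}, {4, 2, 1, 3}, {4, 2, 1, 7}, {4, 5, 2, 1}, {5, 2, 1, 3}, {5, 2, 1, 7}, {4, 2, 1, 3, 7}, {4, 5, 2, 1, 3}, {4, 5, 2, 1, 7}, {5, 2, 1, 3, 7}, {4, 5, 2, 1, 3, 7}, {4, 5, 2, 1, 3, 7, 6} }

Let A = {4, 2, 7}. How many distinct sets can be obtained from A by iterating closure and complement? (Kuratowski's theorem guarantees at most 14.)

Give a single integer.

closure: X∖int(X∖A) = X∖{5, 3} = {4, 2, 1, 7, 6}
Let k=closure and c=complement:
  1. A     = {4, 2, 7}
  2. kA    = {4, 2, 1, 7, 6}
  3. cA    = {5, 1, 3, 6}
  4. ckA   = {5, 3}
  5. kcA   = {5, 2, 1, 3, 7, 6}
  6. kckA  = {5, 3, 6}
  7. ckcA  = {4}
  8. ckckA = {4, 2, 1, 7}
  9. kckcA = {4, 6}
  10. ckckcA = {5, 2, 1, 3, 7}
— saturated at 10

10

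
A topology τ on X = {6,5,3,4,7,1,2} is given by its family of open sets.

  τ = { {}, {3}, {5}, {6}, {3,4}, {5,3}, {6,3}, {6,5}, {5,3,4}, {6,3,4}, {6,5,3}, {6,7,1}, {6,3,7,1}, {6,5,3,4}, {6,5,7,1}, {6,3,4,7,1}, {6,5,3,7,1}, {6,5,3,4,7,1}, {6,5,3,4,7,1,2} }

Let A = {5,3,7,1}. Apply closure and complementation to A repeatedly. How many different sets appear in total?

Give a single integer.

10

X∖A={6,4,2}, int(X∖A)={6}, hence cl(A)={5,3,4,7,1,2}
Orbit (k=closure, c=complement):
  1. A     = {5,3,7,1}
  2. kA    = {5,3,4,7,1,2}
  3. cA    = {6,4,2}
  4. ckA   = {6}
  5. kcA   = {6,4,7,1,2}
  6. kckA  = {6,7,1,2}
  7. ckcA  = {5,3}
  8. ckckA = {5,3,4}
  9. kckcA = {5,3,4,2}
  10. ckckcA = {6,7,1}
(closed under both — stop)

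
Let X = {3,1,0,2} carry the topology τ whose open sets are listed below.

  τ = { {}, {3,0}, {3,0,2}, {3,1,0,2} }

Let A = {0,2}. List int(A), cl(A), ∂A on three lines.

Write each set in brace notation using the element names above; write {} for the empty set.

interior: largest open inside A is {} (from {})
cl via duality: int({3,1}) = {}, so X∖{} = {3,1,0,2}
cl∖int = {3,1,0,2}

int(A) = {}
cl(A)  = {3,1,0,2}
∂A     = {3,1,0,2}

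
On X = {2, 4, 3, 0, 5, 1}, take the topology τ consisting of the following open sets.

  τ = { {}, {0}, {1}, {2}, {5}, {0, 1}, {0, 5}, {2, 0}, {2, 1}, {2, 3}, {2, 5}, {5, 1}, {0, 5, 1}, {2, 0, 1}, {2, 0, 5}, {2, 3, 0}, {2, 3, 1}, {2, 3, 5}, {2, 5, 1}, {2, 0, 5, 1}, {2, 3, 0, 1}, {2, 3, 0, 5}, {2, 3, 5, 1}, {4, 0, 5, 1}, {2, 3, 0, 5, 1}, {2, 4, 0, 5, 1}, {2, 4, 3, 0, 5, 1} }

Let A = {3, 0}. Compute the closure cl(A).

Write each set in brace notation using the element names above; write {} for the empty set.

{4, 3, 0}

complement {2, 4, 5, 1}; its interior {2, 5, 1}; cl(A) = X∖{2, 5, 1} = {4, 3, 0}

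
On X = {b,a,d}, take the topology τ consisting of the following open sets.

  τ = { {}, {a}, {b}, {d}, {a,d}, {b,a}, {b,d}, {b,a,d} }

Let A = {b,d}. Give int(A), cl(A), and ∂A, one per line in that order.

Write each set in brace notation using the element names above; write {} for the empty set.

int(A) = {b,d}
cl(A)  = {b,d}
∂A     = {}

open subsets of A: {}, {b}, {d}, {b,d}; so int(A) = {b,d}
closure: X∖int(X∖A) = X∖{a} = {b,d}
∂A = {b,d} minus {b,d} = {}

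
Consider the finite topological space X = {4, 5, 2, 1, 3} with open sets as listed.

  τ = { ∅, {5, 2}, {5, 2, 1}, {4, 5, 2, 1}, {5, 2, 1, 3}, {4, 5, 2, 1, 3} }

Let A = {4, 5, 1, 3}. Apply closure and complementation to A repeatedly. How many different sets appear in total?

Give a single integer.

4

cl via duality: int({2}) = ∅, so X∖∅ = {4, 5, 2, 1, 3}
Write k for closure, c for complement:
  1. A     = {4, 5, 1, 3}
  2. kA    = {4, 5, 2, 1, 3}
  3. cA    = {2}
  4. ckA   = ∅
applying k or c yields no new set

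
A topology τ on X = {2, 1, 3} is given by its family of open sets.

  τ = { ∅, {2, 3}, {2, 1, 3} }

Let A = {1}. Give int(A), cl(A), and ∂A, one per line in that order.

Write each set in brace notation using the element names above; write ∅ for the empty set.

open subsets of A: ∅; so int(A) = ∅
closure: X∖int(X∖A) = X∖{2, 3} = {1}
∂A = {1} minus ∅ = {1}

int(A) = ∅
cl(A)  = {1}
∂A     = {1}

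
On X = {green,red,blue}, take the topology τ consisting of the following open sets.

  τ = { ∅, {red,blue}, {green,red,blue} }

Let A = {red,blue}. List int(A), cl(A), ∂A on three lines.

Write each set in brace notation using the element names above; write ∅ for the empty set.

open subsets of A: ∅, {red,blue}; so int(A) = {red,blue}
closure: X∖int(X∖A) = X∖∅ = {green,red,blue}
∂A = {green,red,blue} minus {red,blue} = {green}

int(A) = {red,blue}
cl(A)  = {green,red,blue}
∂A     = {green}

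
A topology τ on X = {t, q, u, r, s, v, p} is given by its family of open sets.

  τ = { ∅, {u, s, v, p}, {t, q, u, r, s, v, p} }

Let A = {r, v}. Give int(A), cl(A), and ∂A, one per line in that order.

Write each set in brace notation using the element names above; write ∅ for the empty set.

U open, U⊆A: ∅. int(A) = ⋃ = ∅
X∖A={t, q, u, s, p}, int(X∖A)=∅, hence cl(A)={t, q, u, r, s, v, p}
∂A: remove int from cl → {t, q, u, r, s, v, p}

int(A) = ∅
cl(A)  = {t, q, u, r, s, v, p}
∂A     = {t, q, u, r, s, v, p}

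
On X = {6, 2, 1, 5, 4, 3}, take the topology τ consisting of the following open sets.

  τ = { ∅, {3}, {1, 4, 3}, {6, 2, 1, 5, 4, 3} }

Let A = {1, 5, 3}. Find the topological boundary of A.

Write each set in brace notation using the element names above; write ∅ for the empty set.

opens ⊆ A: ∅, {3}; union → int = {3}
complement {6, 2, 4}; its interior ∅; cl(A) = X∖∅ = {6, 2, 1, 5, 4, 3}
boundary = {6, 2, 1, 5, 4, 3} ∖ {3} = {6, 2, 1, 5, 4}

{6, 2, 1, 5, 4}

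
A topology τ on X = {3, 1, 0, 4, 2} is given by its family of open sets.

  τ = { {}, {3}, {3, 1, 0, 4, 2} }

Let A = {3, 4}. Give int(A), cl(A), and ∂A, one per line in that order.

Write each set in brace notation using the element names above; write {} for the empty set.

U open, U⊆A: {}, {3}. int(A) = ⋃ = {3}
X∖A={1, 0, 2}, int(X∖A)={}, hence cl(A)={3, 1, 0, 4, 2}
∂A: remove int from cl → {1, 0, 4, 2}

int(A) = {3}
cl(A)  = {3, 1, 0, 4, 2}
∂A     = {1, 0, 4, 2}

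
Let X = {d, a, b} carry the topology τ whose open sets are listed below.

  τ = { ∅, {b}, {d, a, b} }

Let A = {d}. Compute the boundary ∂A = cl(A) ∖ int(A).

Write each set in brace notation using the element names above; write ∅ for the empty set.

{d, a}

opens ⊆ A: ∅; union → int = ∅
complement {a, b}; its interior {b}; cl(A) = X∖{b} = {d, a}
boundary = {d, a} ∖ ∅ = {d, a}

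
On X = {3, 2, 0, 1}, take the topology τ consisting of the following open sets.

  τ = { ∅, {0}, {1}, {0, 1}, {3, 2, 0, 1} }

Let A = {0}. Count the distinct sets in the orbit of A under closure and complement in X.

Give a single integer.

4

cl via duality: int({3, 2, 1}) = {1}, so X∖{1} = {3, 2, 0}
Write k for closure, c for complement:
  1. A     = {0}
  2. kA    = {3, 2, 0}
  3. cA    = {3, 2, 1}
  4. ckA   = {1}
applying k or c yields no new set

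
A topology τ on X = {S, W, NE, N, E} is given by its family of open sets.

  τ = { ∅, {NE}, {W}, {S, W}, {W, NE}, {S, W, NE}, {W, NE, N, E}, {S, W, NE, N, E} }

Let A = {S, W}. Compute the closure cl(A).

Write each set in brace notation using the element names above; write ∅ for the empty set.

cl via duality: int({NE, N, E}) = {NE}, so X∖{NE} = {S, W, N, E}

{S, W, N, E}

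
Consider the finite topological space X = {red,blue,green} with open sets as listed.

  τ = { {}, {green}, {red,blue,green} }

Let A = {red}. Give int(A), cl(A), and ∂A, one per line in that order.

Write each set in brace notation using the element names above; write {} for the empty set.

int(A) = {}
cl(A)  = {red,blue}
∂A     = {red,blue}

interior: largest open inside A is {} (from {})
cl via duality: int({blue,green}) = {green}, so X∖{green} = {red,blue}
cl∖int = {red,blue}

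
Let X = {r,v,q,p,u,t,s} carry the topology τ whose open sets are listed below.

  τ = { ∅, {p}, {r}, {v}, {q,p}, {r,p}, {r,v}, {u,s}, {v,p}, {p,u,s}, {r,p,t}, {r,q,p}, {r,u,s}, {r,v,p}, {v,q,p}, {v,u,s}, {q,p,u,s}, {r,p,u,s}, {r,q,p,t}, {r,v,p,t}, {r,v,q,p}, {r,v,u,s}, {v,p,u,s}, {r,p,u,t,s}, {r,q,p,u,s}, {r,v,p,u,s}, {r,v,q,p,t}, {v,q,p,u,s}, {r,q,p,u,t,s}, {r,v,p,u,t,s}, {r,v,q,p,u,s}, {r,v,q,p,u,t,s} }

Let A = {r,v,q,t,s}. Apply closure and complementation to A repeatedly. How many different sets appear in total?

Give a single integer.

12

complement {p,u}; its interior {p}; cl(A) = X∖{p} = {r,v,q,u,t,s}
With k = closure, c = complement:
  1. A     = {r,v,q,t,s}
  2. kA    = {r,v,q,u,t,s}
  3. cA    = {p,u}
  4. ckA   = {p}
  5. kcA   = {q,p,u,t,s}
  6. kckA  = {q,p,t}
  7. ckcA  = {r,v}
  8. ckckA = {r,v,u,s}
  9. kckcA = {r,v,t}
  10. kckckA = {r,v,u,t,s}
  11. ckckcA = {q,p,u,s}
  12. ckckckA = {q,p}
k, c of each give nothing new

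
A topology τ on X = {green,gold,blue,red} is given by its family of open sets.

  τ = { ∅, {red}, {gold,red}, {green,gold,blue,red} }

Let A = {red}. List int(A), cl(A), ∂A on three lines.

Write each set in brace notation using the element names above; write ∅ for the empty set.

int(A) = {red}
cl(A)  = {green,gold,blue,red}
∂A     = {green,gold,blue}

opens ⊆ A: ∅, {red}; union → int = {red}
complement {green,gold,blue}; its interior ∅; cl(A) = X∖∅ = {green,gold,blue,red}
boundary = {green,gold,blue,red} ∖ {red} = {green,gold,blue}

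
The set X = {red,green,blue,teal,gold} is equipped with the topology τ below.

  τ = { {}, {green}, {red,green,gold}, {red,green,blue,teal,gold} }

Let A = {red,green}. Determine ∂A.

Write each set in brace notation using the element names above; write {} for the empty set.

interior: largest open inside A is {green} (from {}, {green})
cl via duality: int({blue,teal,gold}) = {}, so X∖{} = {red,green,blue,teal,gold}
cl∖int = {red,blue,teal,gold}

{red,blue,teal,gold}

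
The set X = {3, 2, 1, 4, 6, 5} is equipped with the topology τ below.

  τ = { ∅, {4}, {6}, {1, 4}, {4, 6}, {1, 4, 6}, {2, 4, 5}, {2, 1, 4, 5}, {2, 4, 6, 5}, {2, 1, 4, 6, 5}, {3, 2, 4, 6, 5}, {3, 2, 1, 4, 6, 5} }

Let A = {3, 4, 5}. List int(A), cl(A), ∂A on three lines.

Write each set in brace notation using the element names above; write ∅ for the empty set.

int(A) = {4}
cl(A)  = {3, 2, 1, 4, 5}
∂A     = {3, 2, 1, 5}

opens ⊆ A: ∅, {4}; union → int = {4}
complement {2, 1, 6}; its interior {6}; cl(A) = X∖{6} = {3, 2, 1, 4, 5}
boundary = {3, 2, 1, 4, 5} ∖ {4} = {3, 2, 1, 5}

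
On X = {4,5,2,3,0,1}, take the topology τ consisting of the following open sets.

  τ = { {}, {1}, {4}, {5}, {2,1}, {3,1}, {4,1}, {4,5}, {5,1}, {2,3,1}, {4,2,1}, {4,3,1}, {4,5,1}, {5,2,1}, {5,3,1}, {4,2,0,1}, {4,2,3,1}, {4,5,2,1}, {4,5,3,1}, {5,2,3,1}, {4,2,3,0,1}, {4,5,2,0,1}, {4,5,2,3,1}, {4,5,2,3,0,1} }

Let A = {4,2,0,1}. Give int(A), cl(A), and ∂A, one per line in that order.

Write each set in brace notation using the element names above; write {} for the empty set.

open subsets of A: {}, {1}, {4}, {2,1}, {4,1}, {4,2,1}, {4,2,0,1}; so int(A) = {4,2,0,1}
closure: X∖int(X∖A) = X∖{5} = {4,2,3,0,1}
∂A = {4,2,3,0,1} minus {4,2,0,1} = {3}

int(A) = {4,2,0,1}
cl(A)  = {4,2,3,0,1}
∂A     = {3}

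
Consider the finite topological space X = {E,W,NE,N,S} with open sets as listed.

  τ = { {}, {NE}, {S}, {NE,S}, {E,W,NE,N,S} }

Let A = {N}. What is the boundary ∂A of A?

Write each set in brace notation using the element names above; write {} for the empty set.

{E,W,N}

opens ⊆ A: {}; union → int = {}
complement {E,W,NE,S}; its interior {NE,S}; cl(A) = X∖{NE,S} = {E,W,N}
boundary = {E,W,N} ∖ {} = {E,W,N}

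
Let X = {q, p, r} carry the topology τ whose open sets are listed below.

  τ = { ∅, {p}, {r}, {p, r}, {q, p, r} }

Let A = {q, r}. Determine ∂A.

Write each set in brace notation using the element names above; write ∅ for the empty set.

{q}

open subsets of A: ∅, {r}; so int(A) = {r}
closure: X∖int(X∖A) = X∖{p} = {q, r}
∂A = {q, r} minus {r} = {q}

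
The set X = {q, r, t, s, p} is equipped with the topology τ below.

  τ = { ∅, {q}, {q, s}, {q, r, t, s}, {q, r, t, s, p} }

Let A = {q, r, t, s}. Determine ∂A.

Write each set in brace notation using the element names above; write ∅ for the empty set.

{p}

open subsets of A: ∅, {q}, {q, s}, {q, r, t, s}; so int(A) = {q, r, t, s}
closure: X∖int(X∖A) = X∖∅ = {q, r, t, s, p}
∂A = {q, r, t, s, p} minus {q, r, t, s} = {p}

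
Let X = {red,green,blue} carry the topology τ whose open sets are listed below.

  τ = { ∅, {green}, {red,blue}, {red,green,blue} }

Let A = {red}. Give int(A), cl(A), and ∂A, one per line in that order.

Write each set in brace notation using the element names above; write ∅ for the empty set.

int(A) = ∅
cl(A)  = {red,blue}
∂A     = {red,blue}

opens ⊆ A: ∅; union → int = ∅
complement {green,blue}; its interior {green}; cl(A) = X∖{green} = {red,blue}
boundary = {red,blue} ∖ ∅ = {red,blue}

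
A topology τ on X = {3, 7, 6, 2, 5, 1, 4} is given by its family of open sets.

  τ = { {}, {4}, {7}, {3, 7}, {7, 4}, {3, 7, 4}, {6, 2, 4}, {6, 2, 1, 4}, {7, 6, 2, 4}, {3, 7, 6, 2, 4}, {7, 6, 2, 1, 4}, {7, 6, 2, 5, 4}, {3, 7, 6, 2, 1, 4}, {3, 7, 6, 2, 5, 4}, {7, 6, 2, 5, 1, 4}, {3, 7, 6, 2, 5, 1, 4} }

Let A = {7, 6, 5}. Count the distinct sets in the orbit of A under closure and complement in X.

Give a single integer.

10

cl via duality: int({3, 2, 1, 4}) = {4}, so X∖{4} = {3, 7, 6, 2, 5, 1}
Write k for closure, c for complement:
  1. A     = {7, 6, 5}
  2. kA    = {3, 7, 6, 2, 5, 1}
  3. cA    = {3, 2, 1, 4}
  4. ckA   = {4}
  5. kcA   = {3, 6, 2, 5, 1, 4}
  6. kckA  = {6, 2, 5, 1, 4}
  7. ckcA  = {7}
  8. ckckA = {3, 7}
  9. kckcA = {3, 7, 5}
  10. ckckcA = {6, 2, 1, 4}
applying k or c yields no new set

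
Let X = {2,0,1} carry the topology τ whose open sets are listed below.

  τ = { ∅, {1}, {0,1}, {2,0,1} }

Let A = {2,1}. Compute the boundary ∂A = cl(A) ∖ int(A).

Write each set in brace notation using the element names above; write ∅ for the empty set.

{2,0}

opens ⊆ A: ∅, {1}; union → int = {1}
complement {0}; its interior ∅; cl(A) = X∖∅ = {2,0,1}
boundary = {2,0,1} ∖ {1} = {2,0}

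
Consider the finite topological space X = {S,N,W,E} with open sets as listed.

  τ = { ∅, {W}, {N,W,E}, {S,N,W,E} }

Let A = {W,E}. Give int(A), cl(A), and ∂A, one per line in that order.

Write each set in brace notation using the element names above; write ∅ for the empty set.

int(A) = {W}
cl(A)  = {S,N,W,E}
∂A     = {S,N,E}

opens ⊆ A: ∅, {W}; union → int = {W}
complement {S,N}; its interior ∅; cl(A) = X∖∅ = {S,N,W,E}
boundary = {S,N,W,E} ∖ {W} = {S,N,E}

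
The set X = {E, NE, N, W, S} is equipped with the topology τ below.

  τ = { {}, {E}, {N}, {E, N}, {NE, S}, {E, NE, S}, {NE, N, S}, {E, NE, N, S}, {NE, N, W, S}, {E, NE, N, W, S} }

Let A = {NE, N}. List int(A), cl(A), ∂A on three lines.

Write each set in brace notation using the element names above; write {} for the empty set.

open subsets of A: {}, {N}; so int(A) = {N}
closure: X∖int(X∖A) = X∖{E} = {NE, N, W, S}
∂A = {NE, N, W, S} minus {N} = {NE, W, S}

int(A) = {N}
cl(A)  = {NE, N, W, S}
∂A     = {NE, W, S}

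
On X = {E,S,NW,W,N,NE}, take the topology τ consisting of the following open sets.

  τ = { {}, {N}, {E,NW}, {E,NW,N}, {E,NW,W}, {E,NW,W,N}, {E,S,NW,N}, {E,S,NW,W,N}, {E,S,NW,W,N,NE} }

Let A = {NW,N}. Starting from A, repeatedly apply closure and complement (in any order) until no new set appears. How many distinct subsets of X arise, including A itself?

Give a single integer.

cl via duality: int({E,S,W,NE}) = {}, so X∖{} = {E,S,NW,W,N,NE}
Write k for closure, c for complement:
  1. A     = {NW,N}
  2. kA    = {E,S,NW,W,N,NE}
  3. cA    = {E,S,W,NE}
  4. ckA   = {}
  5. kcA   = {E,S,NW,W,NE}
  6. ckcA  = {N}
  7. kckcA = {S,N,NE}
  8. ckckcA = {E,NW,W}
applying k or c yields no new set

8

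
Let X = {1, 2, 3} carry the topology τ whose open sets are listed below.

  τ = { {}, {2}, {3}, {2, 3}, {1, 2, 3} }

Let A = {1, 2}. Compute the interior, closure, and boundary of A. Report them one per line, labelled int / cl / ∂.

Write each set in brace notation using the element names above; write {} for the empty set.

int(A) = {2}
cl(A)  = {1, 2}
∂A     = {1}

U open, U⊆A: {}, {2}. int(A) = ⋃ = {2}
X∖A={3}, int(X∖A)={3}, hence cl(A)={1, 2}
∂A: remove int from cl → {1}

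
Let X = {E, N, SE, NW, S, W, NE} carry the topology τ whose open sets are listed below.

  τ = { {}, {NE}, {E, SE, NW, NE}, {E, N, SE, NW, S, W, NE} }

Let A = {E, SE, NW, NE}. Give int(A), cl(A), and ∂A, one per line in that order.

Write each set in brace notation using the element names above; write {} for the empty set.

int(A) = {E, SE, NW, NE}
cl(A)  = {E, N, SE, NW, S, W, NE}
∂A     = {N, S, W}

interior: largest open inside A is {E, SE, NW, NE} (from {}, {NE}, {E, SE, NW, NE})
cl via duality: int({N, S, W}) = {}, so X∖{} = {E, N, SE, NW, S, W, NE}
cl∖int = {N, S, W}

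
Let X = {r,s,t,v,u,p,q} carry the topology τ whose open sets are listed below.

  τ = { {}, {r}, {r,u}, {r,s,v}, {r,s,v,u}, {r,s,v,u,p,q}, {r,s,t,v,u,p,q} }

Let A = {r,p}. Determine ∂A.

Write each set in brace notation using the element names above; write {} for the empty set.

{s,t,v,u,p,q}

open subsets of A: {}, {r}; so int(A) = {r}
closure: X∖int(X∖A) = X∖{} = {r,s,t,v,u,p,q}
∂A = {r,s,t,v,u,p,q} minus {r} = {s,t,v,u,p,q}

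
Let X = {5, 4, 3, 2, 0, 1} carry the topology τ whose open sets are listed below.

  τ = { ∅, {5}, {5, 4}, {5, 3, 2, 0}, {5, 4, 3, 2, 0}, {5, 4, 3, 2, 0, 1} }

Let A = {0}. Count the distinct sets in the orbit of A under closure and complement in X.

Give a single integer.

closure: X∖int(X∖A) = X∖{5, 4} = {3, 2, 0, 1}
Let k=closure and c=complement:
  1. A     = {0}
  2. kA    = {3, 2, 0, 1}
  3. cA    = {5, 4, 3, 2, 1}
  4. ckA   = {5, 4}
  5. kcA   = {5, 4, 3, 2, 0, 1}
  6. ckcA  = ∅
— saturated at 6

6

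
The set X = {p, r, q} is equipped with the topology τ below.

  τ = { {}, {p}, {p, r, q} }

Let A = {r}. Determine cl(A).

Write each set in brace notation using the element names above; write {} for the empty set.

{r, q}

complement {p, q}; its interior {p}; cl(A) = X∖{p} = {r, q}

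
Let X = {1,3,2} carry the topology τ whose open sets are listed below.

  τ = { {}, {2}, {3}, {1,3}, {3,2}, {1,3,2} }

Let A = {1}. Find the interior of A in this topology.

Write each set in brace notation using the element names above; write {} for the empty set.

interior: largest open inside A is {} (from {})

{}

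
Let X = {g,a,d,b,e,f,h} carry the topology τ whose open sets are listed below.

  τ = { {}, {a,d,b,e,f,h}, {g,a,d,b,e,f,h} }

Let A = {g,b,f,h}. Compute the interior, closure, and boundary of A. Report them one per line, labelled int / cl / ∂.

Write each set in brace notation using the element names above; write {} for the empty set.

opens ⊆ A: {}; union → int = {}
complement {a,d,e}; its interior {}; cl(A) = X∖{} = {g,a,d,b,e,f,h}
boundary = {g,a,d,b,e,f,h} ∖ {} = {g,a,d,b,e,f,h}

int(A) = {}
cl(A)  = {g,a,d,b,e,f,h}
∂A     = {g,a,d,b,e,f,h}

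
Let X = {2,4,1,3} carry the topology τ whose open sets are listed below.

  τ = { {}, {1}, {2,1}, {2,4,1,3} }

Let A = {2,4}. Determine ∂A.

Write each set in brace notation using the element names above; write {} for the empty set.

{2,4,3}

opens ⊆ A: {}; union → int = {}
complement {1,3}; its interior {1}; cl(A) = X∖{1} = {2,4,3}
boundary = {2,4,3} ∖ {} = {2,4,3}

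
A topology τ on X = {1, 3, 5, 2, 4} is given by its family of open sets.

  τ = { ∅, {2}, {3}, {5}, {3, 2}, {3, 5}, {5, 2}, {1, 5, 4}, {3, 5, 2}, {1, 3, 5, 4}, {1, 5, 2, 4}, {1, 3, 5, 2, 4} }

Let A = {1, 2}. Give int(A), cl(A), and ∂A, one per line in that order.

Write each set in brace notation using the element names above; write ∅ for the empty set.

int(A) = {2}
cl(A)  = {1, 2, 4}
∂A     = {1, 4}

opens ⊆ A: ∅, {2}; union → int = {2}
complement {3, 5, 4}; its interior {3, 5}; cl(A) = X∖{3, 5} = {1, 2, 4}
boundary = {1, 2, 4} ∖ {2} = {1, 4}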